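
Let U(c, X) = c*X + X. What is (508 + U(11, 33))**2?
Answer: 817216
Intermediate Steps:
U(c, X) = X + X*c (U(c, X) = X*c + X = X + X*c)
(508 + U(11, 33))**2 = (508 + 33*(1 + 11))**2 = (508 + 33*12)**2 = (508 + 396)**2 = 904**2 = 817216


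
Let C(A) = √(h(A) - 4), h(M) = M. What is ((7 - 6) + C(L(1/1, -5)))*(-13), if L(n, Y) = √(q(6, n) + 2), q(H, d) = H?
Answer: -13 - 13*I*√(4 - 2*√2) ≈ -13.0 - 14.071*I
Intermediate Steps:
L(n, Y) = 2*√2 (L(n, Y) = √(6 + 2) = √8 = 2*√2)
C(A) = √(-4 + A) (C(A) = √(A - 4) = √(-4 + A))
((7 - 6) + C(L(1/1, -5)))*(-13) = ((7 - 6) + √(-4 + 2*√2))*(-13) = (1 + √(-4 + 2*√2))*(-13) = -13 - 13*√(-4 + 2*√2)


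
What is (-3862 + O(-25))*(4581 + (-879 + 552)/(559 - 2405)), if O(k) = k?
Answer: -2528599047/142 ≈ -1.7807e+7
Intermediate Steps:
(-3862 + O(-25))*(4581 + (-879 + 552)/(559 - 2405)) = (-3862 - 25)*(4581 + (-879 + 552)/(559 - 2405)) = -3887*(4581 - 327/(-1846)) = -3887*(4581 - 327*(-1/1846)) = -3887*(4581 + 327/1846) = -3887*8456853/1846 = -2528599047/142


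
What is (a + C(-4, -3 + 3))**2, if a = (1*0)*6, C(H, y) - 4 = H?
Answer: 0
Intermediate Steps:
C(H, y) = 4 + H
a = 0 (a = 0*6 = 0)
(a + C(-4, -3 + 3))**2 = (0 + (4 - 4))**2 = (0 + 0)**2 = 0**2 = 0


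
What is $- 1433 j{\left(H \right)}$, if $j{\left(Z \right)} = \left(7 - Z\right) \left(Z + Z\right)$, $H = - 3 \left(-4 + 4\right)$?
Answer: $0$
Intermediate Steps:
$H = 0$ ($H = \left(-3\right) 0 = 0$)
$j{\left(Z \right)} = 2 Z \left(7 - Z\right)$ ($j{\left(Z \right)} = \left(7 - Z\right) 2 Z = 2 Z \left(7 - Z\right)$)
$- 1433 j{\left(H \right)} = - 1433 \cdot 2 \cdot 0 \left(7 - 0\right) = - 1433 \cdot 2 \cdot 0 \left(7 + 0\right) = - 1433 \cdot 2 \cdot 0 \cdot 7 = \left(-1433\right) 0 = 0$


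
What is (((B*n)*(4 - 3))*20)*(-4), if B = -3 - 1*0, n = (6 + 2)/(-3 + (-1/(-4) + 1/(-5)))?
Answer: -38400/59 ≈ -650.85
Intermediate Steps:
n = -160/59 (n = 8/(-3 + (-1*(-¼) + 1*(-⅕))) = 8/(-3 + (¼ - ⅕)) = 8/(-3 + 1/20) = 8/(-59/20) = 8*(-20/59) = -160/59 ≈ -2.7119)
B = -3 (B = -3 + 0 = -3)
(((B*n)*(4 - 3))*20)*(-4) = (((-3*(-160/59))*(4 - 3))*20)*(-4) = (((480/59)*1)*20)*(-4) = ((480/59)*20)*(-4) = (9600/59)*(-4) = -38400/59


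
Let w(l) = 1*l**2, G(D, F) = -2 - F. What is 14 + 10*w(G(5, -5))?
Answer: 104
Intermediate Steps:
w(l) = l**2
14 + 10*w(G(5, -5)) = 14 + 10*(-2 - 1*(-5))**2 = 14 + 10*(-2 + 5)**2 = 14 + 10*3**2 = 14 + 10*9 = 14 + 90 = 104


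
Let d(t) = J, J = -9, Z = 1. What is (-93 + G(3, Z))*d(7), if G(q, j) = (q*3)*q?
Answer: 594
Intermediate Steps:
d(t) = -9
G(q, j) = 3*q² (G(q, j) = (3*q)*q = 3*q²)
(-93 + G(3, Z))*d(7) = (-93 + 3*3²)*(-9) = (-93 + 3*9)*(-9) = (-93 + 27)*(-9) = -66*(-9) = 594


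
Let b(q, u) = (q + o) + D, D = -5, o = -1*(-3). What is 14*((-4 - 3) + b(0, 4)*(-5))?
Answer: 42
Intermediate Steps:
o = 3
b(q, u) = -2 + q (b(q, u) = (q + 3) - 5 = (3 + q) - 5 = -2 + q)
14*((-4 - 3) + b(0, 4)*(-5)) = 14*((-4 - 3) + (-2 + 0)*(-5)) = 14*(-7 - 2*(-5)) = 14*(-7 + 10) = 14*3 = 42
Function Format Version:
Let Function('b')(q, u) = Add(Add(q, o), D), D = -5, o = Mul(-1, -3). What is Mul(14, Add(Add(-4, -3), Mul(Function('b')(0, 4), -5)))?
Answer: 42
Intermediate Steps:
o = 3
Function('b')(q, u) = Add(-2, q) (Function('b')(q, u) = Add(Add(q, 3), -5) = Add(Add(3, q), -5) = Add(-2, q))
Mul(14, Add(Add(-4, -3), Mul(Function('b')(0, 4), -5))) = Mul(14, Add(Add(-4, -3), Mul(Add(-2, 0), -5))) = Mul(14, Add(-7, Mul(-2, -5))) = Mul(14, Add(-7, 10)) = Mul(14, 3) = 42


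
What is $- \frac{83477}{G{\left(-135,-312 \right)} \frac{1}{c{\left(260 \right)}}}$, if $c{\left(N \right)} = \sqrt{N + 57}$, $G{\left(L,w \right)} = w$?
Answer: $\frac{83477 \sqrt{317}}{312} \approx 4763.7$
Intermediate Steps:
$c{\left(N \right)} = \sqrt{57 + N}$
$- \frac{83477}{G{\left(-135,-312 \right)} \frac{1}{c{\left(260 \right)}}} = - \frac{83477}{\left(-312\right) \frac{1}{\sqrt{57 + 260}}} = - \frac{83477}{\left(-312\right) \frac{1}{\sqrt{317}}} = - \frac{83477}{\left(-312\right) \frac{\sqrt{317}}{317}} = - \frac{83477}{\left(- \frac{312}{317}\right) \sqrt{317}} = - 83477 \left(- \frac{\sqrt{317}}{312}\right) = \frac{83477 \sqrt{317}}{312}$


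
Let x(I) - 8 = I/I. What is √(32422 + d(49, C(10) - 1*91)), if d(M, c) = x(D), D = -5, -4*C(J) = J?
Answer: √32431 ≈ 180.09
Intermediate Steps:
C(J) = -J/4
x(I) = 9 (x(I) = 8 + I/I = 8 + 1 = 9)
d(M, c) = 9
√(32422 + d(49, C(10) - 1*91)) = √(32422 + 9) = √32431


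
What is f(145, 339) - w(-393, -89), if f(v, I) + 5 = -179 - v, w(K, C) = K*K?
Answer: -154778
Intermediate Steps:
w(K, C) = K²
f(v, I) = -184 - v (f(v, I) = -5 + (-179 - v) = -184 - v)
f(145, 339) - w(-393, -89) = (-184 - 1*145) - 1*(-393)² = (-184 - 145) - 1*154449 = -329 - 154449 = -154778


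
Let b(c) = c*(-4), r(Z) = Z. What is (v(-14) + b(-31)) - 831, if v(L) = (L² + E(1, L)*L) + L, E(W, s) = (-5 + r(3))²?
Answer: -581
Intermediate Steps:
E(W, s) = 4 (E(W, s) = (-5 + 3)² = (-2)² = 4)
b(c) = -4*c
v(L) = L² + 5*L (v(L) = (L² + 4*L) + L = L² + 5*L)
(v(-14) + b(-31)) - 831 = (-14*(5 - 14) - 4*(-31)) - 831 = (-14*(-9) + 124) - 831 = (126 + 124) - 831 = 250 - 831 = -581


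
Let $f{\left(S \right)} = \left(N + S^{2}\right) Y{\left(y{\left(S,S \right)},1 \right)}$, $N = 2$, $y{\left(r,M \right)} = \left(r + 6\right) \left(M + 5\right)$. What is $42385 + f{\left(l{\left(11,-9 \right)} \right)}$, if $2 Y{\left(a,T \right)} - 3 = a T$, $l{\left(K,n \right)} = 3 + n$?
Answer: $42442$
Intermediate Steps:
$y{\left(r,M \right)} = \left(5 + M\right) \left(6 + r\right)$ ($y{\left(r,M \right)} = \left(6 + r\right) \left(5 + M\right) = \left(5 + M\right) \left(6 + r\right)$)
$Y{\left(a,T \right)} = \frac{3}{2} + \frac{T a}{2}$ ($Y{\left(a,T \right)} = \frac{3}{2} + \frac{a T}{2} = \frac{3}{2} + \frac{T a}{2}$)
$f{\left(S \right)} = \left(2 + S^{2}\right) \left(\frac{33}{2} + \frac{S^{2}}{2} + \frac{11 S}{2}\right)$ ($f{\left(S \right)} = \left(2 + S^{2}\right) \left(\frac{3}{2} + \frac{1}{2} \cdot 1 \left(30 + 5 S + 6 S + S S\right)\right) = \left(2 + S^{2}\right) \left(\frac{3}{2} + \frac{1}{2} \cdot 1 \left(30 + 5 S + 6 S + S^{2}\right)\right) = \left(2 + S^{2}\right) \left(\frac{3}{2} + \frac{1}{2} \cdot 1 \left(30 + S^{2} + 11 S\right)\right) = \left(2 + S^{2}\right) \left(\frac{3}{2} + \left(15 + \frac{S^{2}}{2} + \frac{11 S}{2}\right)\right) = \left(2 + S^{2}\right) \left(\frac{33}{2} + \frac{S^{2}}{2} + \frac{11 S}{2}\right)$)
$42385 + f{\left(l{\left(11,-9 \right)} \right)} = 42385 + \frac{\left(2 + \left(3 - 9\right)^{2}\right) \left(33 + \left(3 - 9\right)^{2} + 11 \left(3 - 9\right)\right)}{2} = 42385 + \frac{\left(2 + \left(-6\right)^{2}\right) \left(33 + \left(-6\right)^{2} + 11 \left(-6\right)\right)}{2} = 42385 + \frac{\left(2 + 36\right) \left(33 + 36 - 66\right)}{2} = 42385 + \frac{1}{2} \cdot 38 \cdot 3 = 42385 + 57 = 42442$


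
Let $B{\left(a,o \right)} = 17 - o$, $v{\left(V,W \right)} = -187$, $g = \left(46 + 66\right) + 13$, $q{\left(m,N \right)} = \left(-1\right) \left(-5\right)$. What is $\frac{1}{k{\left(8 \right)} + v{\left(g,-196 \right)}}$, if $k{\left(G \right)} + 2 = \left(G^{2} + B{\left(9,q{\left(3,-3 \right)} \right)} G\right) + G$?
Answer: $- \frac{1}{21} \approx -0.047619$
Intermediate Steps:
$q{\left(m,N \right)} = 5$
$g = 125$ ($g = 112 + 13 = 125$)
$k{\left(G \right)} = -2 + G^{2} + 13 G$ ($k{\left(G \right)} = -2 + \left(\left(G^{2} + \left(17 - 5\right) G\right) + G\right) = -2 + \left(\left(G^{2} + 12 G\right) + G\right) = -2 + \left(G^{2} + 13 G\right) = -2 + G^{2} + 13 G$)
$\frac{1}{k{\left(8 \right)} + v{\left(g,-196 \right)}} = \frac{1}{\left(-2 + 8^{2} + 13 \cdot 8\right) - 187} = \frac{1}{\left(-2 + 64 + 104\right) - 187} = \frac{1}{166 - 187} = \frac{1}{-21} = - \frac{1}{21}$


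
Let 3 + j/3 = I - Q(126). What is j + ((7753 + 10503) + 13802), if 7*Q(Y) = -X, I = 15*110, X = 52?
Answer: 259149/7 ≈ 37021.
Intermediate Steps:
I = 1650
Q(Y) = -52/7 (Q(Y) = (-1*52)/7 = (⅐)*(-52) = -52/7)
j = 34743/7 (j = -9 + 3*(1650 - 1*(-52/7)) = -9 + 3*(1650 + 52/7) = -9 + 3*(11602/7) = -9 + 34806/7 = 34743/7 ≈ 4963.3)
j + ((7753 + 10503) + 13802) = 34743/7 + ((7753 + 10503) + 13802) = 34743/7 + (18256 + 13802) = 34743/7 + 32058 = 259149/7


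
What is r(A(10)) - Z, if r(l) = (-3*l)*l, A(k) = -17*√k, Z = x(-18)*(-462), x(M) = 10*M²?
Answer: 1488210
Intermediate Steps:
Z = -1496880 (Z = (10*(-18)²)*(-462) = (10*324)*(-462) = 3240*(-462) = -1496880)
r(l) = -3*l²
r(A(10)) - Z = -3*(-17*√10)² - 1*(-1496880) = -3*2890 + 1496880 = -8670 + 1496880 = 1488210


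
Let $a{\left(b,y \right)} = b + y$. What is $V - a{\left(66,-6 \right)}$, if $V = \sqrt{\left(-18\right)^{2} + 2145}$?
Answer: $-60 + \sqrt{2469} \approx -10.311$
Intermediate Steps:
$V = \sqrt{2469}$ ($V = \sqrt{324 + 2145} = \sqrt{2469} \approx 49.689$)
$V - a{\left(66,-6 \right)} = \sqrt{2469} - \left(66 - 6\right) = \sqrt{2469} - 60 = -60 + \sqrt{2469}$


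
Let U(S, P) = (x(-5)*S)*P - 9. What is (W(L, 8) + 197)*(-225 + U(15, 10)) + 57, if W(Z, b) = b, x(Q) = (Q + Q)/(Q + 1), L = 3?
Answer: 28962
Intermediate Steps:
x(Q) = 2*Q/(1 + Q) (x(Q) = (2*Q)/(1 + Q) = 2*Q/(1 + Q))
U(S, P) = -9 + 5*P*S/2 (U(S, P) = ((2*(-5)/(1 - 5))*S)*P - 9 = ((2*(-5)/(-4))*S)*P - 9 = ((2*(-5)*(-1/4))*S)*P - 9 = (5*S/2)*P - 9 = 5*P*S/2 - 9 = -9 + 5*P*S/2)
(W(L, 8) + 197)*(-225 + U(15, 10)) + 57 = (8 + 197)*(-225 + (-9 + (5/2)*10*15)) + 57 = 205*(-225 + (-9 + 375)) + 57 = 205*(-225 + 366) + 57 = 205*141 + 57 = 28905 + 57 = 28962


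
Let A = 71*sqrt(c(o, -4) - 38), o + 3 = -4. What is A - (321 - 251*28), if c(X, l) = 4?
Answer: 6707 + 71*I*sqrt(34) ≈ 6707.0 + 414.0*I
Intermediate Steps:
o = -7 (o = -3 - 4 = -7)
A = 71*I*sqrt(34) (A = 71*sqrt(4 - 38) = 71*sqrt(-34) = 71*(I*sqrt(34)) = 71*I*sqrt(34) ≈ 414.0*I)
A - (321 - 251*28) = 71*I*sqrt(34) - (321 - 251*28) = 71*I*sqrt(34) - (321 - 7028) = 71*I*sqrt(34) - 1*(-6707) = 71*I*sqrt(34) + 6707 = 6707 + 71*I*sqrt(34)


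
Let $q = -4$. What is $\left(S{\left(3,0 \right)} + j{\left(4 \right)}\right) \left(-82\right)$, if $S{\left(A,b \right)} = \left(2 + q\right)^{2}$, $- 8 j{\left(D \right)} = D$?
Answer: $-287$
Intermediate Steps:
$j{\left(D \right)} = - \frac{D}{8}$
$S{\left(A,b \right)} = 4$ ($S{\left(A,b \right)} = \left(2 - 4\right)^{2} = \left(-2\right)^{2} = 4$)
$\left(S{\left(3,0 \right)} + j{\left(4 \right)}\right) \left(-82\right) = \left(4 - \frac{1}{2}\right) \left(-82\right) = \frac{7}{2} \left(-82\right) = -287$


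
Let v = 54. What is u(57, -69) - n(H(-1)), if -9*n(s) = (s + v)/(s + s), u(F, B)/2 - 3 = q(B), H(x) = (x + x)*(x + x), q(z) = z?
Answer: -4723/36 ≈ -131.19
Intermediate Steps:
H(x) = 4*x² (H(x) = (2*x)*(2*x) = 4*x²)
u(F, B) = 6 + 2*B
n(s) = -(54 + s)/(18*s) (n(s) = -(s + 54)/(9*(s + s)) = -(54 + s)/(9*(2*s)) = -(54 + s)*1/(2*s)/9 = -(54 + s)/(18*s))
u(57, -69) - n(H(-1)) = (6 + 2*(-69)) - (-54 - 4*(-1)²)/(18*(4*(-1)²)) = (6 - 138) - (-54 - 4)/(18*(4*1)) = -132 - (-54 - 1*4)/(18*4) = -132 - (-54 - 4)/(18*4) = -132 - (-58)/(18*4) = -132 - 1*(-29/36) = -132 + 29/36 = -4723/36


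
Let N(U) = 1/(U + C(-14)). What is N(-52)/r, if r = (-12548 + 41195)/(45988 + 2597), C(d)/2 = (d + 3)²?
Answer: 3239/362862 ≈ 0.0089263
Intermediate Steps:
C(d) = 2*(3 + d)² (C(d) = 2*(d + 3)² = 2*(3 + d)²)
r = 9549/16195 (r = 28647/48585 = 28647*(1/48585) = 9549/16195 ≈ 0.58963)
N(U) = 1/(242 + U) (N(U) = 1/(U + 2*(3 - 14)²) = 1/(U + 2*(-11)²) = 1/(U + 2*121) = 1/(U + 242) = 1/(242 + U))
N(-52)/r = 1/((242 - 52)*(9549/16195)) = (16195/9549)/190 = (1/190)*(16195/9549) = 3239/362862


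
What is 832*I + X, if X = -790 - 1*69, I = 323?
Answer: 267877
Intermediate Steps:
X = -859 (X = -790 - 69 = -859)
832*I + X = 832*323 - 859 = 268736 - 859 = 267877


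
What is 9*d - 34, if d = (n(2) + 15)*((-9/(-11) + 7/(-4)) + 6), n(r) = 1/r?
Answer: 59225/88 ≈ 673.01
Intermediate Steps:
n(r) = 1/r
d = 6913/88 (d = (1/2 + 15)*((-9/(-11) + 7/(-4)) + 6) = (1/2 + 15)*((-9*(-1/11) + 7*(-1/4)) + 6) = 31*((9/11 - 7/4) + 6)/2 = 31*(-41/44 + 6)/2 = (31/2)*(223/44) = 6913/88 ≈ 78.557)
9*d - 34 = 9*(6913/88) - 34 = 62217/88 - 34 = 59225/88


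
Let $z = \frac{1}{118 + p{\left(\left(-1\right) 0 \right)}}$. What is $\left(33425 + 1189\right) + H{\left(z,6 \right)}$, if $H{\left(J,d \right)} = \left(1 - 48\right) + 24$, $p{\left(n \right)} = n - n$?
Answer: $34591$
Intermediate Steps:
$p{\left(n \right)} = 0$
$z = \frac{1}{118}$ ($z = \frac{1}{118 + 0} = \frac{1}{118} \approx 0.0084746$)
$H{\left(J,d \right)} = -23$ ($H{\left(J,d \right)} = -47 + 24 = -23$)
$\left(33425 + 1189\right) + H{\left(z,6 \right)} = \left(33425 + 1189\right) - 23 = 34614 - 23 = 34591$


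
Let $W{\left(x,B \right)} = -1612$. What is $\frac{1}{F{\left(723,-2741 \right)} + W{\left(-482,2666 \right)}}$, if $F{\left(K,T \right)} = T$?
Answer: $- \frac{1}{4353} \approx -0.00022973$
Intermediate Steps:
$\frac{1}{F{\left(723,-2741 \right)} + W{\left(-482,2666 \right)}} = \frac{1}{-2741 - 1612} = \frac{1}{-4353} = - \frac{1}{4353}$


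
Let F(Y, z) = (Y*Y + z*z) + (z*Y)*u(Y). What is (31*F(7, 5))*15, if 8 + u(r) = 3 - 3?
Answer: -95790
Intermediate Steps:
u(r) = -8 (u(r) = -8 + (3 - 3) = -8 + 0 = -8)
F(Y, z) = Y² + z² - 8*Y*z (F(Y, z) = (Y*Y + z*z) + (z*Y)*(-8) = (Y² + z²) + (Y*z)*(-8) = (Y² + z²) - 8*Y*z = Y² + z² - 8*Y*z)
(31*F(7, 5))*15 = (31*(7² + 5² - 8*7*5))*15 = (31*(49 + 25 - 280))*15 = (31*(-206))*15 = -6386*15 = -95790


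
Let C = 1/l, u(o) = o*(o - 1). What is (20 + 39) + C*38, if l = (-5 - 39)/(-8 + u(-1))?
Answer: 706/11 ≈ 64.182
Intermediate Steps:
u(o) = o*(-1 + o)
l = 22/3 (l = (-5 - 39)/(-8 - (-1 - 1)) = -44/(-8 - 1*(-2)) = -44/(-8 + 2) = -44/(-6) = -44*(-1/6) = 22/3 ≈ 7.3333)
C = 3/22 (C = 1/(22/3) = 3/22 ≈ 0.13636)
(20 + 39) + C*38 = (20 + 39) + (3/22)*38 = 59 + 57/11 = 706/11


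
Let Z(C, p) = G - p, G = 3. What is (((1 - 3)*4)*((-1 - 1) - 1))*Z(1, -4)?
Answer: 168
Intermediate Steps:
Z(C, p) = 3 - p
(((1 - 3)*4)*((-1 - 1) - 1))*Z(1, -4) = (((1 - 3)*4)*((-1 - 1) - 1))*(3 - 1*(-4)) = ((-2*4)*(-2 - 1))*(3 + 4) = -8*(-3)*7 = 24*7 = 168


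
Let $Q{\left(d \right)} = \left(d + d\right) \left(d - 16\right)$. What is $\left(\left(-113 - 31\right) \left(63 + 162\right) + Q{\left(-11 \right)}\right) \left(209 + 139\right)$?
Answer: $-11068488$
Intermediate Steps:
$Q{\left(d \right)} = 2 d \left(-16 + d\right)$
$\left(\left(-113 - 31\right) \left(63 + 162\right) + Q{\left(-11 \right)}\right) \left(209 + 139\right) = \left(\left(-113 - 31\right) \left(63 + 162\right) + 2 \left(-11\right) \left(-16 - 11\right)\right) \left(209 + 139\right) = \left(\left(-144\right) 225 + 2 \left(-11\right) \left(-27\right)\right) 348 = \left(-32400 + 594\right) 348 = \left(-31806\right) 348 = -11068488$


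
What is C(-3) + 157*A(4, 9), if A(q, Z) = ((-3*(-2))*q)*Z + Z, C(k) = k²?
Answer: 35334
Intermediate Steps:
A(q, Z) = Z + 6*Z*q (A(q, Z) = (6*q)*Z + Z = 6*Z*q + Z = Z + 6*Z*q)
C(-3) + 157*A(4, 9) = (-3)² + 157*(9*(1 + 6*4)) = 9 + 157*(9*(1 + 24)) = 9 + 157*(9*25) = 9 + 157*225 = 9 + 35325 = 35334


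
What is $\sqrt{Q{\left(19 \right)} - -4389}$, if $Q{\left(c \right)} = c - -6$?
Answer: $\sqrt{4414} \approx 66.438$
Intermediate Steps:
$Q{\left(c \right)} = 6 + c$ ($Q{\left(c \right)} = c + 6 = 6 + c$)
$\sqrt{Q{\left(19 \right)} - -4389} = \sqrt{\left(6 + 19\right) - -4389} = \sqrt{25 + 4389} = \sqrt{4414}$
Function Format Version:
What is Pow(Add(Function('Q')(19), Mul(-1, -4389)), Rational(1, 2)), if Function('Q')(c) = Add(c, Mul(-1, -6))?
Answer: Pow(4414, Rational(1, 2)) ≈ 66.438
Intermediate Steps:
Function('Q')(c) = Add(6, c) (Function('Q')(c) = Add(c, 6) = Add(6, c))
Pow(Add(Function('Q')(19), Mul(-1, -4389)), Rational(1, 2)) = Pow(Add(Add(6, 19), Mul(-1, -4389)), Rational(1, 2)) = Pow(Add(25, 4389), Rational(1, 2)) = Pow(4414, Rational(1, 2))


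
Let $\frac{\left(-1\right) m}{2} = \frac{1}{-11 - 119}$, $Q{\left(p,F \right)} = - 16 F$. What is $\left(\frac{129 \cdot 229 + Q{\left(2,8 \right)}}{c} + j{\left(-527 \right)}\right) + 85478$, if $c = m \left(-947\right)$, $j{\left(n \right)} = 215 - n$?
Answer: $\frac{79738495}{947} \approx 84201.0$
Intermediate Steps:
$m = \frac{1}{65}$ ($m = - \frac{2}{-11 - 119} = - \frac{2}{-130} = \left(-2\right) \left(- \frac{1}{130}\right) = \frac{1}{65} \approx 0.015385$)
$c = - \frac{947}{65}$ ($c = \frac{1}{65} \left(-947\right) = - \frac{947}{65} \approx -14.569$)
$\left(\frac{129 \cdot 229 + Q{\left(2,8 \right)}}{c} + j{\left(-527 \right)}\right) + 85478 = \left(\frac{129 \cdot 229 - 128}{- \frac{947}{65}} + \left(215 - -527\right)\right) + 85478 = \left(\left(29541 - 128\right) \left(- \frac{65}{947}\right) + \left(215 + 527\right)\right) + 85478 = \left(29413 \left(- \frac{65}{947}\right) + 742\right) + 85478 = \left(- \frac{1911845}{947} + 742\right) + 85478 = - \frac{1209171}{947} + 85478 = \frac{79738495}{947}$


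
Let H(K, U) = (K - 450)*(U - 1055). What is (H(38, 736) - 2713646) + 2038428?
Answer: -543790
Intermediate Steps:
H(K, U) = (-1055 + U)*(-450 + K) (H(K, U) = (-450 + K)*(-1055 + U) = (-1055 + U)*(-450 + K))
(H(38, 736) - 2713646) + 2038428 = ((474750 - 1055*38 - 450*736 + 38*736) - 2713646) + 2038428 = ((474750 - 40090 - 331200 + 27968) - 2713646) + 2038428 = (131428 - 2713646) + 2038428 = -2582218 + 2038428 = -543790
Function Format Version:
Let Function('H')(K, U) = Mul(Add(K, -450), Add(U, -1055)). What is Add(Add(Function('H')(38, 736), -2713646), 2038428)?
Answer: -543790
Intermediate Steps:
Function('H')(K, U) = Mul(Add(-1055, U), Add(-450, K)) (Function('H')(K, U) = Mul(Add(-450, K), Add(-1055, U)) = Mul(Add(-1055, U), Add(-450, K)))
Add(Add(Function('H')(38, 736), -2713646), 2038428) = Add(Add(Add(474750, Mul(-1055, 38), Mul(-450, 736), Mul(38, 736)), -2713646), 2038428) = Add(Add(Add(474750, -40090, -331200, 27968), -2713646), 2038428) = Add(Add(131428, -2713646), 2038428) = Add(-2582218, 2038428) = -543790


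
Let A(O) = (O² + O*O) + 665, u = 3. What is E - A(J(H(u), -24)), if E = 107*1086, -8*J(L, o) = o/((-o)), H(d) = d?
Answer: 3697183/32 ≈ 1.1554e+5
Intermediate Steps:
J(L, o) = ⅛ (J(L, o) = -o/(8*((-o))) = -o*(-1/o)/8 = -⅛*(-1) = ⅛)
A(O) = 665 + 2*O² (A(O) = (O² + O²) + 665 = 2*O² + 665 = 665 + 2*O²)
E = 116202
E - A(J(H(u), -24)) = 116202 - (665 + 2*(⅛)²) = 116202 - (665 + 2*(1/64)) = 116202 - (665 + 1/32) = 116202 - 1*21281/32 = 116202 - 21281/32 = 3697183/32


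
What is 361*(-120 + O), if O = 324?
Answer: 73644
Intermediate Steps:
361*(-120 + O) = 361*(-120 + 324) = 361*204 = 73644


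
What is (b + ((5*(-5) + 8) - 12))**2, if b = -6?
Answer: 1225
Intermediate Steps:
(b + ((5*(-5) + 8) - 12))**2 = (-6 + ((5*(-5) + 8) - 12))**2 = (-6 + ((-25 + 8) - 12))**2 = (-6 + (-17 - 12))**2 = (-6 - 29)**2 = (-35)**2 = 1225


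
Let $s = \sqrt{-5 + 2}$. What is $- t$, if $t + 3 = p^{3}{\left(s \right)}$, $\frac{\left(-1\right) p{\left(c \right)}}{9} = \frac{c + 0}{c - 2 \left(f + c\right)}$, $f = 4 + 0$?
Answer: $\frac{6 \left(- 220 i + 459 \sqrt{3}\right)}{- 440 i + 189 \sqrt{3}} \approx 7.1229 + 5.5416 i$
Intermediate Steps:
$f = 4$
$s = i \sqrt{3}$ ($s = \sqrt{-3} = i \sqrt{3} \approx 1.732 i$)
$p{\left(c \right)} = - \frac{9 c}{-8 - c}$ ($p{\left(c \right)} = - 9 \frac{c + 0}{c - 2 \left(4 + c\right)} = - 9 \frac{c}{c - \left(8 + 2 c\right)} = - 9 \frac{c}{-8 - c} = - \frac{9 c}{-8 - c}$)
$t = -3 - \frac{2187 i \sqrt{3}}{\left(8 + i \sqrt{3}\right)^{3}}$ ($t = -3 + \left(\frac{9 i \sqrt{3}}{8 + i \sqrt{3}}\right)^{3} = -3 - \frac{2187 i \sqrt{3}}{\left(8 + i \sqrt{3}\right)^{3}} \approx -7.1229 - 5.5416 i$)
$- t = - \frac{6 \left(- 459 \sqrt{3} + 220 i\right)}{- 440 i + 189 \sqrt{3}}$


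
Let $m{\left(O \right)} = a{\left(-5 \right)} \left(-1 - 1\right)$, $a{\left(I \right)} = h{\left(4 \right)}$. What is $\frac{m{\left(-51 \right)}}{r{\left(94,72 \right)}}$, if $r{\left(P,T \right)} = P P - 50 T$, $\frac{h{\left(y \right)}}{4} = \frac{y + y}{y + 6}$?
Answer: $- \frac{8}{6545} \approx -0.0012223$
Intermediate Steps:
$h{\left(y \right)} = \frac{8 y}{6 + y}$ ($h{\left(y \right)} = 4 \frac{y + y}{y + 6} = 4 \frac{2 y}{6 + y} = \frac{8 y}{6 + y}$)
$a{\left(I \right)} = \frac{16}{5}$ ($a{\left(I \right)} = 8 \cdot 4 \frac{1}{6 + 4} = 8 \cdot 4 \cdot \frac{1}{10} = \frac{16}{5}$)
$r{\left(P,T \right)} = P^{2} - 50 T$
$m{\left(O \right)} = - \frac{32}{5}$ ($m{\left(O \right)} = \frac{16 \left(-1 - 1\right)}{5} = \frac{16}{5} \left(-2\right) = - \frac{32}{5}$)
$\frac{m{\left(-51 \right)}}{r{\left(94,72 \right)}} = - \frac{32}{5 \left(94^{2} - 3600\right)} = - \frac{32}{5 \left(8836 - 3600\right)} = - \frac{32}{5 \cdot 5236} = \left(- \frac{32}{5}\right) \frac{1}{5236} = - \frac{8}{6545}$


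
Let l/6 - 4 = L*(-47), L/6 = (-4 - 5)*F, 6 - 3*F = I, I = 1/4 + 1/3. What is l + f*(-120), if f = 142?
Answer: 10479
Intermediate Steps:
I = 7/12 (I = 1*(¼) + 1*(⅓) = ¼ + ⅓ = 7/12 ≈ 0.58333)
F = 65/36 (F = 2 - ⅓*7/12 = 2 - 7/36 = 65/36 ≈ 1.8056)
L = -195/2 (L = 6*((-4 - 5)*(65/36)) = 6*(-9*65/36) = 6*(-65/4) = -195/2 ≈ -97.500)
l = 27519 (l = 24 + 6*(-195/2*(-47)) = 24 + 6*(9165/2) = 24 + 27495 = 27519)
l + f*(-120) = 27519 + 142*(-120) = 27519 - 17040 = 10479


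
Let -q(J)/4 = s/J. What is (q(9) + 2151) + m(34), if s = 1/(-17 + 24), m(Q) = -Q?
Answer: 133367/63 ≈ 2116.9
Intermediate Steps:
s = ⅐ (s = 1/7 = ⅐ ≈ 0.14286)
q(J) = -4/(7*J)
(q(9) + 2151) + m(34) = (-4/7/9 + 2151) - 1*34 = (-4/7*⅑ + 2151) - 34 = (-4/63 + 2151) - 34 = 135509/63 - 34 = 133367/63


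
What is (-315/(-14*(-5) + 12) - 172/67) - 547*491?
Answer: -1475597247/5494 ≈ -2.6858e+5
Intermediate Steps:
(-315/(-14*(-5) + 12) - 172/67) - 547*491 = (-315/(70 + 12) - 172*1/67) - 268577 = (-315/82 - 172/67) - 268577 = -35209/5494 - 268577 = -1475597247/5494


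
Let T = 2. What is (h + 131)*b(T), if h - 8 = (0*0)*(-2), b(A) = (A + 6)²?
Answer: 8896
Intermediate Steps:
b(A) = (6 + A)²
h = 8 (h = 8 + (0*0)*(-2) = 8 + 0*(-2) = 8 + 0 = 8)
(h + 131)*b(T) = (8 + 131)*(6 + 2)² = 139*8² = 139*64 = 8896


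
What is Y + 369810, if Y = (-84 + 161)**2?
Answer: 375739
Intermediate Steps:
Y = 5929 (Y = 77**2 = 5929)
Y + 369810 = 5929 + 369810 = 375739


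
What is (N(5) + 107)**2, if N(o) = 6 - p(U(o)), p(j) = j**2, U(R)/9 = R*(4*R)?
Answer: 655916952769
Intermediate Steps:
U(R) = 36*R**2 (U(R) = 9*(R*(4*R)) = 9*(4*R**2) = 36*R**2)
N(o) = 6 - 1296*o**4 (N(o) = 6 - (36*o**2)**2 = 6 - 1296*o**4)
(N(5) + 107)**2 = ((6 - 1296*5**4) + 107)**2 = ((6 - 1296*625) + 107)**2 = ((6 - 810000) + 107)**2 = (-809994 + 107)**2 = (-809887)**2 = 655916952769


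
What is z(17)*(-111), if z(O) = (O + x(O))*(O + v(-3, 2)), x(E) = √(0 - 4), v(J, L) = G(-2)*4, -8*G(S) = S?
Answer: -33966 - 3996*I ≈ -33966.0 - 3996.0*I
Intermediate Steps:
G(S) = -S/8
v(J, L) = 1 (v(J, L) = -⅛*(-2)*4 = (¼)*4 = 1)
x(E) = 2*I (x(E) = √(-4) = 2*I)
z(O) = (1 + O)*(O + 2*I) (z(O) = (O + 2*I)*(O + 1) = (O + 2*I)*(1 + O) = (1 + O)*(O + 2*I))
z(17)*(-111) = (17 + 17² + 2*I + 2*I*17)*(-111) = (17 + 289 + 2*I + 34*I)*(-111) = (306 + 36*I)*(-111) = -33966 - 3996*I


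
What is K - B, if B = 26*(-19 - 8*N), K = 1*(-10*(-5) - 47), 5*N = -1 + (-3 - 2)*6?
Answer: -3963/5 ≈ -792.60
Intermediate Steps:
N = -31/5 (N = (-1 + (-3 - 2)*6)/5 = (-1 - 5*6)/5 = (-1 - 30)/5 = (1/5)*(-31) = -31/5 ≈ -6.2000)
K = 3 (K = 1*(50 - 47) = 1*3 = 3)
B = 3978/5 (B = 26*(-19 - 8*(-31/5)) = 26*(-19 + 248/5) = 26*(153/5) = 3978/5 ≈ 795.60)
K - B = 3 - 1*3978/5 = 3 - 3978/5 = -3963/5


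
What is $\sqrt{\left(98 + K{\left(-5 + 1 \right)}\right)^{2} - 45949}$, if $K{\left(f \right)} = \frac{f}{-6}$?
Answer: $\frac{5 i \sqrt{13037}}{3} \approx 190.3 i$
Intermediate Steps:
$K{\left(f \right)} = - \frac{f}{6}$ ($K{\left(f \right)} = f \left(- \frac{1}{6}\right) = - \frac{f}{6}$)
$\sqrt{\left(98 + K{\left(-5 + 1 \right)}\right)^{2} - 45949} = \sqrt{\left(98 - \frac{-5 + 1}{6}\right)^{2} - 45949} = \sqrt{\left(98 - - \frac{2}{3}\right)^{2} - 45949} = \sqrt{\left(98 + \frac{2}{3}\right)^{2} - 45949} = \sqrt{\left(\frac{296}{3}\right)^{2} - 45949} = \sqrt{\frac{87616}{9} - 45949} = \sqrt{- \frac{325925}{9}} = \frac{5 i \sqrt{13037}}{3}$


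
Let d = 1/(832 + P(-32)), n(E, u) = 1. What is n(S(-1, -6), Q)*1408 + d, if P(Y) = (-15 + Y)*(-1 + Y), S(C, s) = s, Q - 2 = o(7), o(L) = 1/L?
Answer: 3355265/2383 ≈ 1408.0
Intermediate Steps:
Q = 15/7 (Q = 2 + 1/7 = 15/7 ≈ 2.1429)
P(Y) = (-1 + Y)*(-15 + Y)
d = 1/2383 (d = 1/(832 + (15 + (-32)**2 - 16*(-32))) = 1/(832 + (15 + 1024 + 512)) = 1/(832 + 1551) = 1/2383 ≈ 0.00041964)
n(S(-1, -6), Q)*1408 + d = 1*1408 + 1/2383 = 1408 + 1/2383 = 3355265/2383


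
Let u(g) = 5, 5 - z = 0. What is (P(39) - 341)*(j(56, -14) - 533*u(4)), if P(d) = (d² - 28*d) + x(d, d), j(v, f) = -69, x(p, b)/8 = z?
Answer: -349952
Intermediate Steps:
z = 5 (z = 5 - 1*0 = 5 + 0 = 5)
x(p, b) = 40 (x(p, b) = 8*5 = 40)
P(d) = 40 + d² - 28*d (P(d) = (d² - 28*d) + 40 = 40 + d² - 28*d)
(P(39) - 341)*(j(56, -14) - 533*u(4)) = ((40 + 39² - 28*39) - 341)*(-69 - 533*5) = ((40 + 1521 - 1092) - 341)*(-69 - 2665) = (469 - 341)*(-2734) = 128*(-2734) = -349952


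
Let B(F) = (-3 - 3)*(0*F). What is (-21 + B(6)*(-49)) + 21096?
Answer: 21075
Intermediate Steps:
B(F) = 0 (B(F) = -6*0 = 0)
(-21 + B(6)*(-49)) + 21096 = (-21 + 0*(-49)) + 21096 = (-21 + 0) + 21096 = -21 + 21096 = 21075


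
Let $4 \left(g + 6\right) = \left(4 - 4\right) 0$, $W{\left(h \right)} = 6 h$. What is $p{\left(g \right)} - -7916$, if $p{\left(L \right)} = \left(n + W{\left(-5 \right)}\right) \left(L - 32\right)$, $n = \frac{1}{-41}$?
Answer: $\frac{371334}{41} \approx 9056.9$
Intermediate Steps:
$n = - \frac{1}{41} \approx -0.02439$
$g = -6$ ($g = -6 + \frac{\left(4 - 4\right) 0}{4} = -6 + \frac{0 \cdot 0}{4} = -6 + \frac{1}{4} \cdot 0 = -6 + 0 = -6$)
$p{\left(L \right)} = \frac{39392}{41} - \frac{1231 L}{41}$ ($p{\left(L \right)} = \left(- \frac{1}{41} + 6 \left(-5\right)\right) \left(L - 32\right) = \left(- \frac{1}{41} - 30\right) \left(-32 + L\right) = - \frac{1231 \left(-32 + L\right)}{41} = \frac{39392}{41} - \frac{1231 L}{41}$)
$p{\left(g \right)} - -7916 = \left(\frac{39392}{41} - - \frac{7386}{41}\right) - -7916 = \left(\frac{39392}{41} + \frac{7386}{41}\right) + 7916 = \frac{46778}{41} + 7916 = \frac{371334}{41}$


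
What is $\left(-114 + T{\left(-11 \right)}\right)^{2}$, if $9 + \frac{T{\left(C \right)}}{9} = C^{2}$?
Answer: $799236$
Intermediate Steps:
$T{\left(C \right)} = -81 + 9 C^{2}$
$\left(-114 + T{\left(-11 \right)}\right)^{2} = \left(-114 - \left(81 - 9 \left(-11\right)^{2}\right)\right)^{2} = \left(-114 + \left(-81 + 9 \cdot 121\right)\right)^{2} = \left(-114 + \left(-81 + 1089\right)\right)^{2} = \left(-114 + 1008\right)^{2} = 894^{2} = 799236$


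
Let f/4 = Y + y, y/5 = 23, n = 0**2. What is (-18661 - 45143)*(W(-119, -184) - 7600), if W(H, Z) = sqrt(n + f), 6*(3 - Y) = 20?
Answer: 484910400 - 85072*sqrt(258) ≈ 4.8354e+8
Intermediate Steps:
Y = -1/3 (Y = 3 - 1/6*20 = 3 - 10/3 = -1/3 ≈ -0.33333)
n = 0
y = 115 (y = 5*23 = 115)
f = 1376/3 (f = 4*(-1/3 + 115) = 4*(344/3) = 1376/3 ≈ 458.67)
W(H, Z) = 4*sqrt(258)/3 (W(H, Z) = sqrt(0 + 1376/3) = sqrt(1376/3) = 4*sqrt(258)/3)
(-18661 - 45143)*(W(-119, -184) - 7600) = (-18661 - 45143)*(4*sqrt(258)/3 - 7600) = -63804*(-7600 + 4*sqrt(258)/3) = 484910400 - 85072*sqrt(258)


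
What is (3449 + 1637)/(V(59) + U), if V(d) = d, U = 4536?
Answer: 5086/4595 ≈ 1.1069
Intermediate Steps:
(3449 + 1637)/(V(59) + U) = (3449 + 1637)/(59 + 4536) = 5086/4595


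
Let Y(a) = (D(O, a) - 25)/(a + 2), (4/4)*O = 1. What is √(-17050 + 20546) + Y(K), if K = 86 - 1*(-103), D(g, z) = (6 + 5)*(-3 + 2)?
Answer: -36/191 + 2*√874 ≈ 58.938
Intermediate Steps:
O = 1
D(g, z) = -11 (D(g, z) = 11*(-1) = -11)
K = 189 (K = 86 + 103 = 189)
Y(a) = -36/(2 + a) (Y(a) = (-11 - 25)/(a + 2) = -36/(2 + a))
√(-17050 + 20546) + Y(K) = √(-17050 + 20546) - 36/(2 + 189) = √3496 - 36/191 = 2*√874 - 36*1/191 = 2*√874 - 36/191 = -36/191 + 2*√874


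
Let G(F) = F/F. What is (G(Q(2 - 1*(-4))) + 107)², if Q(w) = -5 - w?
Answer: 11664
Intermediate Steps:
G(F) = 1
(G(Q(2 - 1*(-4))) + 107)² = (1 + 107)² = 108² = 11664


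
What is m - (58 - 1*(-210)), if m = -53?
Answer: -321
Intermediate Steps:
m - (58 - 1*(-210)) = -53 - (58 - 1*(-210)) = -53 - (58 + 210) = -53 - 1*268 = -53 - 268 = -321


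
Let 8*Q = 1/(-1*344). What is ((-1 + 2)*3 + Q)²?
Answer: 68145025/7573504 ≈ 8.9978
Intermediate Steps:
Q = -1/2752 (Q = 1/(8*((-1*344))) = (⅛)/(-344) = (⅛)*(-1/344) = -1/2752 ≈ -0.00036337)
((-1 + 2)*3 + Q)² = ((-1 + 2)*3 - 1/2752)² = (1*3 - 1/2752)² = (3 - 1/2752)² = (8255/2752)² = 68145025/7573504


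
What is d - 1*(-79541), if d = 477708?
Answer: 557249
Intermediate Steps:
d - 1*(-79541) = 477708 - 1*(-79541) = 477708 + 79541 = 557249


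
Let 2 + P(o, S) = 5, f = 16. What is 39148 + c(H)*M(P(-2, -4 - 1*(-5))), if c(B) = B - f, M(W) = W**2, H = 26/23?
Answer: 897326/23 ≈ 39014.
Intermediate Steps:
P(o, S) = 3 (P(o, S) = -2 + 5 = 3)
H = 26/23 (H = 26*(1/23) = 26/23 ≈ 1.1304)
c(B) = -16 + B (c(B) = B - 1*16 = B - 16 = -16 + B)
39148 + c(H)*M(P(-2, -4 - 1*(-5))) = 39148 + (-16 + 26/23)*3**2 = 39148 - 342/23*9 = 39148 - 3078/23 = 897326/23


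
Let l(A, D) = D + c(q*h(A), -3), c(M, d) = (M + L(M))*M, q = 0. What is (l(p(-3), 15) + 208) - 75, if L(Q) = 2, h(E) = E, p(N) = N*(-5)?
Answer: 148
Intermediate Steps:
p(N) = -5*N
c(M, d) = M*(2 + M) (c(M, d) = (M + 2)*M = (2 + M)*M = M*(2 + M))
l(A, D) = D (l(A, D) = D + (0*A)*(2 + 0*A) = D + 0*(2 + 0) = D + 0*2 = D + 0 = D)
(l(p(-3), 15) + 208) - 75 = (15 + 208) - 75 = 223 - 75 = 148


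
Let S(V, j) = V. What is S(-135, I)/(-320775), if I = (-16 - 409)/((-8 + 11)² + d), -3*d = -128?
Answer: 9/21385 ≈ 0.00042086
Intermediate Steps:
d = 128/3 (d = -⅓*(-128) = 128/3 ≈ 42.667)
I = -255/31 (I = (-16 - 409)/((-8 + 11)² + 128/3) = -425/(3² + 128/3) = -425/(9 + 128/3) = -425/155/3 = -425*3/155 = -255/31 ≈ -8.2258)
S(-135, I)/(-320775) = -135/(-320775) = -135*(-1/320775) = 9/21385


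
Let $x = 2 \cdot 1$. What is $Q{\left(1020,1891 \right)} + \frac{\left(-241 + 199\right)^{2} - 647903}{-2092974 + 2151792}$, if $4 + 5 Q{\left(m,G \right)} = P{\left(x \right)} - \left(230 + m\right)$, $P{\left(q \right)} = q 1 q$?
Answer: $- \frac{15350639}{58818} \approx -260.99$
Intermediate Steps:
$x = 2$
$P{\left(q \right)} = q^{2}$ ($P{\left(q \right)} = q q = q^{2}$)
$Q{\left(m,G \right)} = -46 - \frac{m}{5}$ ($Q{\left(m,G \right)} = - \frac{4}{5} + \frac{2^{2} - \left(230 + m\right)}{5} = - \frac{4}{5} + \frac{4 - \left(230 + m\right)}{5} = - \frac{4}{5} + \frac{-226 - m}{5} = - \frac{4}{5} - \left(\frac{226}{5} + \frac{m}{5}\right) = -46 - \frac{m}{5}$)
$Q{\left(1020,1891 \right)} + \frac{\left(-241 + 199\right)^{2} - 647903}{-2092974 + 2151792} = \left(-46 - 204\right) + \frac{\left(-241 + 199\right)^{2} - 647903}{-2092974 + 2151792} = \left(-46 - 204\right) + \frac{\left(-42\right)^{2} - 647903}{58818} = -250 + \left(1764 - 647903\right) \frac{1}{58818} = -250 - \frac{646139}{58818} = - \frac{15350639}{58818}$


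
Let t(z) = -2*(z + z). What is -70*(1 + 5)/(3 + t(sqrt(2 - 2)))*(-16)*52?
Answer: 116480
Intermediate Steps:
t(z) = -4*z
-70*(1 + 5)/(3 + t(sqrt(2 - 2)))*(-16)*52 = -70*(1 + 5)/(3 - 4*sqrt(2 - 2))*(-16)*52 = -70*6/(3 - 4*sqrt(0))*(-16)*52 = -70*6/(3 - 4*0)*(-16)*52 = -70*6/(3 + 0)*(-16)*52 = -70*6/3*(-16)*52 = -70*6*(1/3)*(-16)*52 = -140*(-16)*52 = -70*(-32)*52 = 2240*52 = 116480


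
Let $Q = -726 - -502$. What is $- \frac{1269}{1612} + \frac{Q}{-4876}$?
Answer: $- \frac{1456639}{1965028} \approx -0.74128$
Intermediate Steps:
$Q = -224$ ($Q = -726 + 502 = -224$)
$- \frac{1269}{1612} + \frac{Q}{-4876} = - \frac{1269}{1612} - \frac{224}{-4876} = \left(-1269\right) \frac{1}{1612} - - \frac{56}{1219} = - \frac{1269}{1612} + \frac{56}{1219} = - \frac{1456639}{1965028}$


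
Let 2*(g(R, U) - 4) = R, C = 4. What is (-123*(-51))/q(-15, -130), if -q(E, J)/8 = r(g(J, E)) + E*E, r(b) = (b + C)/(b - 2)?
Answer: -131733/37952 ≈ -3.4710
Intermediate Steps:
g(R, U) = 4 + R/2
r(b) = (4 + b)/(-2 + b) (r(b) = (b + 4)/(b - 2) = (4 + b)/(-2 + b))
q(E, J) = -8*E² - 8*(8 + J/2)/(2 + J/2) (q(E, J) = -8*((4 + (4 + J/2))/(-2 + (4 + J/2)) + E*E) = -8*((8 + J/2)/(2 + J/2) + E²) = -8*(E² + (8 + J/2)/(2 + J/2)) = -8*E² - 8*(8 + J/2)/(2 + J/2))
(-123*(-51))/q(-15, -130) = (-123*(-51))/((8*(-16 - 1*(-130) + (-15)²*(-4 - 1*(-130)))/(4 - 130))) = 6273/((8*(-16 + 130 + 225*(-4 + 130))/(-126))) = 6273/((8*(-1/126)*(-16 + 130 + 225*126))) = 6273/((8*(-1/126)*(-16 + 130 + 28350))) = 6273/((8*(-1/126)*28464)) = 6273/(-37952/21) = 6273*(-21/37952) = -131733/37952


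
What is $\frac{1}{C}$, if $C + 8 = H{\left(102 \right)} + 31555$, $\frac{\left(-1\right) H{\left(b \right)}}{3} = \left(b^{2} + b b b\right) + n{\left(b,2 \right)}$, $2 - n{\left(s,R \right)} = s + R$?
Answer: $- \frac{1}{3182983} \approx -3.1417 \cdot 10^{-7}$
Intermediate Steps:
$n{\left(s,R \right)} = 2 - R - s$ ($n{\left(s,R \right)} = 2 - \left(s + R\right) = 2 - \left(R + s\right) = 2 - R - s$)
$H{\left(b \right)} = - 3 b^{2} - 3 b^{3} + 3 b$ ($H{\left(b \right)} = - 3 \left(\left(b^{2} + b b b\right) - b\right) = - 3 \left(\left(b^{2} + b^{2} b\right) - b\right) = - 3 \left(\left(b^{2} + b^{3}\right) - b\right) = - 3 \left(b^{2} + b^{3} - b\right) = - 3 b^{2} - 3 b^{3} + 3 b$)
$C = -3182983$ ($C = -8 + \left(3 \cdot 102 \left(1 - 102 - 102^{2}\right) + 31555\right) = -8 + \left(3 \cdot 102 \left(1 - 102 - 10404\right) + 31555\right) = -8 + \left(3 \cdot 102 \left(-10505\right) + 31555\right) = -8 + \left(-3214530 + 31555\right) = -8 - 3182975 = -3182983$)
$\frac{1}{C} = \frac{1}{-3182983} = - \frac{1}{3182983}$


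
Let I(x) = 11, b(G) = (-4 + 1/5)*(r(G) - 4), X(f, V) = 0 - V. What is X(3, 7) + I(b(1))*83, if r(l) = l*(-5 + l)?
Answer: 906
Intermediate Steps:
X(f, V) = -V
b(G) = 76/5 - 19*G*(-5 + G)/5 (b(G) = (-4 + 1/5)*(G*(-5 + G) - 4) = (-4 + ⅕)*(-4 + G*(-5 + G)) = -19*(-4 + G*(-5 + G))/5 = 76/5 - 19*G*(-5 + G)/5)
X(3, 7) + I(b(1))*83 = -1*7 + 11*83 = -7 + 913 = 906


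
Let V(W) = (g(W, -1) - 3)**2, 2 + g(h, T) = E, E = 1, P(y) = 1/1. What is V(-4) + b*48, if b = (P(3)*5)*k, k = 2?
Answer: 496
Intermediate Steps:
P(y) = 1
g(h, T) = -1 (g(h, T) = -2 + 1 = -1)
V(W) = 16 (V(W) = (-1 - 3)**2 = (-4)**2 = 16)
b = 10 (b = (1*5)*2 = 5*2 = 10)
V(-4) + b*48 = 16 + 10*48 = 16 + 480 = 496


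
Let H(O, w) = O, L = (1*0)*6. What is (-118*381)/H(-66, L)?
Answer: 7493/11 ≈ 681.18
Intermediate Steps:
L = 0 (L = 0*6 = 0)
(-118*381)/H(-66, L) = -118*381/(-66) = -44958*(-1/66) = 7493/11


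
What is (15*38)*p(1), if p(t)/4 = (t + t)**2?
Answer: 9120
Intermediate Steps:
p(t) = 16*t**2 (p(t) = 4*(t + t)**2 = 4*(2*t)**2 = 4*(4*t**2) = 16*t**2)
(15*38)*p(1) = (15*38)*(16*1**2) = 570*(16*1) = 570*16 = 9120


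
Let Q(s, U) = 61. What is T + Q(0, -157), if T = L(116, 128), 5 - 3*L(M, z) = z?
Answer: 20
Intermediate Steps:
L(M, z) = 5/3 - z/3
T = -41 (T = 5/3 - ⅓*128 = 5/3 - 128/3 = -41)
T + Q(0, -157) = -41 + 61 = 20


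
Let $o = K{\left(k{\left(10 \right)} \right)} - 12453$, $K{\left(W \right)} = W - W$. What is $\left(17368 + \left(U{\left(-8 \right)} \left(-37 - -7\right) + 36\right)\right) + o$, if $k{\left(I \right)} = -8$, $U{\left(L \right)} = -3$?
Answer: $5041$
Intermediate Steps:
$K{\left(W \right)} = 0$
$o = -12453$ ($o = 0 - 12453 = -12453$)
$\left(17368 + \left(U{\left(-8 \right)} \left(-37 - -7\right) + 36\right)\right) + o = \left(17368 - \left(-36 + 3 \left(-37 - -7\right)\right)\right) - 12453 = \left(17368 - \left(-36 + 3 \left(-37 + 7\right)\right)\right) - 12453 = \left(17368 + \left(\left(-3\right) \left(-30\right) + 36\right)\right) - 12453 = \left(17368 + \left(90 + 36\right)\right) - 12453 = \left(17368 + 126\right) - 12453 = 17494 - 12453 = 5041$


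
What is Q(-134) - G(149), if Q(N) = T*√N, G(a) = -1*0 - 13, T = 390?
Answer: 13 + 390*I*√134 ≈ 13.0 + 4514.6*I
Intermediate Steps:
G(a) = -13 (G(a) = 0 - 13 = -13)
Q(N) = 390*√N
Q(-134) - G(149) = 390*√(-134) - 1*(-13) = 390*(I*√134) + 13 = 390*I*√134 + 13 = 13 + 390*I*√134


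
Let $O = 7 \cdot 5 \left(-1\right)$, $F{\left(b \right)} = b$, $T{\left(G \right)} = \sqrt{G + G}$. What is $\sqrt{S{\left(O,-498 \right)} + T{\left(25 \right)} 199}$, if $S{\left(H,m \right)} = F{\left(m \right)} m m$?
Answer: $\sqrt{-123505992 + 995 \sqrt{2}} \approx 11113.0 i$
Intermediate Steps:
$T{\left(G \right)} = \sqrt{2} \sqrt{G}$ ($T{\left(G \right)} = \sqrt{2 G} = \sqrt{2} \sqrt{G}$)
$O = -35$ ($O = 35 \left(-1\right) = -35$)
$S{\left(H,m \right)} = m^{3}$ ($S{\left(H,m \right)} = m m m = m^{2} m = m^{3}$)
$\sqrt{S{\left(O,-498 \right)} + T{\left(25 \right)} 199} = \sqrt{\left(-498\right)^{3} + \sqrt{2} \sqrt{25} \cdot 199} = \sqrt{-123505992 + \sqrt{2} \cdot 5 \cdot 199} = \sqrt{-123505992 + 5 \sqrt{2} \cdot 199} = \sqrt{-123505992 + 995 \sqrt{2}}$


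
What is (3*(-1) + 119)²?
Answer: 13456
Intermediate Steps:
(3*(-1) + 119)² = (-3 + 119)² = 116² = 13456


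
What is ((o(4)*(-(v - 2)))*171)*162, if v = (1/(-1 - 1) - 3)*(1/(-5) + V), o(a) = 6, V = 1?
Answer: 3989088/5 ≈ 7.9782e+5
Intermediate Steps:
v = -14/5 (v = (1/(-1 - 1) - 3)*(1/(-5) + 1) = (1/(-2) - 3)*(-⅕ + 1) = (-½ - 3)*(⅘) = -7/2*⅘ = -14/5 ≈ -2.8000)
((o(4)*(-(v - 2)))*171)*162 = ((6*(-(-14/5 - 2)))*171)*162 = ((6*(-1*(-24/5)))*171)*162 = ((6*(24/5))*171)*162 = ((144/5)*171)*162 = (24624/5)*162 = 3989088/5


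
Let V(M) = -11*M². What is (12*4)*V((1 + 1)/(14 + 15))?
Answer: -2112/841 ≈ -2.5113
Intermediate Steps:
(12*4)*V((1 + 1)/(14 + 15)) = (12*4)*(-11*(1 + 1)²/(14 + 15)²) = 48*(-11*(2/29)²) = 48*(-11*4/841) = 48*(-44/841) = -2112/841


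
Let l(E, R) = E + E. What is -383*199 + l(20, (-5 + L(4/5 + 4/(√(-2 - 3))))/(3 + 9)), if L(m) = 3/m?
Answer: -76177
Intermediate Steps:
l(E, R) = 2*E
-383*199 + l(20, (-5 + L(4/5 + 4/(√(-2 - 3))))/(3 + 9)) = -383*199 + 2*20 = -76217 + 40 = -76177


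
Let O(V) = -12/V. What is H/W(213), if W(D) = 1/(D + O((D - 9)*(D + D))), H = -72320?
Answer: -55778427200/3621 ≈ -1.5404e+7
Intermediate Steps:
W(D) = 1/(D - 6/(D*(-9 + D))) (W(D) = 1/(D - 12*1/((D - 9)*(D + D))) = 1/(D - 12*1/(2*D*(-9 + D))) = 1/(D - 6/(D*(-9 + D))))
H/W(213) = -72320*(-6 + 213²*(-9 + 213))/(213*(-9 + 213)) = -72320/(213*204/(-6 + 45369*204)) = -72320/(213*204/(-6 + 9255276)) = -72320/(213*204/9255270) = -72320/(213*(1/9255270)*204) = -72320/7242/1542545 = -72320*1542545/7242 = -55778427200/3621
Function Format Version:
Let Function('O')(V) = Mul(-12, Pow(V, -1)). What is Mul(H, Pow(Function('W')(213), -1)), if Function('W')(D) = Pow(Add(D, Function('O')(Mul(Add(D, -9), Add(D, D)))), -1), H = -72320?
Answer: Rational(-55778427200, 3621) ≈ -1.5404e+7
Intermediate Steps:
Function('W')(D) = Pow(Add(D, Mul(-6, Pow(D, -1), Pow(Add(-9, D), -1))), -1) (Function('W')(D) = Pow(Add(D, Mul(-12, Pow(Mul(Add(D, -9), Add(D, D)), -1))), -1) = Pow(Add(D, Mul(-12, Pow(Mul(Add(-9, D), Mul(2, D)), -1))), -1) = Pow(Add(D, Mul(-12, Pow(Mul(2, D, Add(-9, D)), -1))), -1) = Pow(Add(D, Mul(-12, Mul(Rational(1, 2), Pow(D, -1), Pow(Add(-9, D), -1)))), -1) = Pow(Add(D, Mul(-6, Pow(D, -1), Pow(Add(-9, D), -1))), -1))
Mul(H, Pow(Function('W')(213), -1)) = Mul(-72320, Pow(Mul(213, Pow(Add(-6, Mul(Pow(213, 2), Add(-9, 213))), -1), Add(-9, 213)), -1)) = Mul(-72320, Pow(Mul(213, Pow(Add(-6, Mul(45369, 204)), -1), 204), -1)) = Mul(-72320, Pow(Mul(213, Pow(Add(-6, 9255276), -1), 204), -1)) = Mul(-72320, Pow(Mul(213, Pow(9255270, -1), 204), -1)) = Mul(-72320, Pow(Mul(213, Rational(1, 9255270), 204), -1)) = Mul(-72320, Pow(Rational(7242, 1542545), -1)) = Mul(-72320, Rational(1542545, 7242)) = Rational(-55778427200, 3621)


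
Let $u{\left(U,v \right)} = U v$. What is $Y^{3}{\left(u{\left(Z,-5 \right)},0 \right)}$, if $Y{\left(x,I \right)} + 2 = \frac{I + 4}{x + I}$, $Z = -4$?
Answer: $- \frac{729}{125} \approx -5.832$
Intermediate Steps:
$Y{\left(x,I \right)} = -2 + \frac{4 + I}{I + x}$ ($Y{\left(x,I \right)} = -2 + \frac{I + 4}{x + I} = -2 + \frac{4 + I}{I + x}$)
$Y^{3}{\left(u{\left(Z,-5 \right)},0 \right)} = \left(\frac{4 - 0 - 2 \left(\left(-4\right) \left(-5\right)\right)}{0 - -20}\right)^{3} = \left(\frac{4 + 0 - 40}{0 + 20}\right)^{3} = \left(\frac{4 + 0 - 40}{20}\right)^{3} = \left(\frac{1}{20} \left(-36\right)\right)^{3} = \left(- \frac{9}{5}\right)^{3} = - \frac{729}{125}$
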